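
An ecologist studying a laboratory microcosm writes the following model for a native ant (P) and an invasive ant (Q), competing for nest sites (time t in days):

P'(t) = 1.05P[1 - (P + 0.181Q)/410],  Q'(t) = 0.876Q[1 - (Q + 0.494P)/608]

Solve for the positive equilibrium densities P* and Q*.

P* ≈ 329, Q* ≈ 445

Setting both brackets to zero gives the nullclines P + 0.181Q = 410 and 0.494P + Q = 608.
Substituting Q = 608 - 0.494P into the first: P(1 - 0.181·0.494) = 410 - 0.181·608.
So P* = 300/0.911 = 329, and then Q* = 608 - 0.494·329 = 445.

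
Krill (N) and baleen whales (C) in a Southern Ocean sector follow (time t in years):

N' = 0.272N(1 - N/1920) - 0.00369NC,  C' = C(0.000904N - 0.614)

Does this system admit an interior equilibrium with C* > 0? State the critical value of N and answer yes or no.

Threshold N = 679; K > 679, so yes, the predator persists.

The predator equation gives dC/dt > 0 only when N > 0.614/0.000904 = 679.
Without the predator, N → K = 1920. Since 1920 > 679, the predator can invade and persist.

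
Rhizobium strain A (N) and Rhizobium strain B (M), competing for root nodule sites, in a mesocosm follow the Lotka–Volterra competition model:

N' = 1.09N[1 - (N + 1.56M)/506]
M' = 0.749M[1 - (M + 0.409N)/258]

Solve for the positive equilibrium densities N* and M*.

N* ≈ 286, M* ≈ 141

Setting both brackets to zero gives the nullclines N + 1.56M = 506 and 0.409N + M = 258.
Substituting M = 258 - 0.409N into the first: N(1 - 1.56·0.409) = 506 - 1.56·258.
So N* = 104/0.362 = 286, and then M* = 258 - 0.409·286 = 141.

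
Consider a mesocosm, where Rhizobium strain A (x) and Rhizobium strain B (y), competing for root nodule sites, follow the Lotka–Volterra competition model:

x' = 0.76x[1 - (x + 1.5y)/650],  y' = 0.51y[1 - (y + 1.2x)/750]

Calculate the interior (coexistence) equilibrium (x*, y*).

x* ≈ 594, y* ≈ 37.5

Setting both brackets to zero gives the nullclines x + 1.5y = 650 and 1.2x + y = 750.
Substituting y = 750 - 1.2x into the first: x(1 - 1.5·1.2) = 650 - 1.5·750.
So x* = -475/-0.8 = 594, and then y* = 750 - 1.2·594 = 37.5.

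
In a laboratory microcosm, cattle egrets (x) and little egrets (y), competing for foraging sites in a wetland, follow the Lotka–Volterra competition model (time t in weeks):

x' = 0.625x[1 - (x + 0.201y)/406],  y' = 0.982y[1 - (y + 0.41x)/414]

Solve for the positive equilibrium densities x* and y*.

x* ≈ 352, y* ≈ 270

Setting both brackets to zero gives the nullclines x + 0.201y = 406 and 0.41x + y = 414.
Substituting y = 414 - 0.41x into the first: x(1 - 0.201·0.41) = 406 - 0.201·414.
So x* = 323/0.918 = 352, and then y* = 414 - 0.41·352 = 270.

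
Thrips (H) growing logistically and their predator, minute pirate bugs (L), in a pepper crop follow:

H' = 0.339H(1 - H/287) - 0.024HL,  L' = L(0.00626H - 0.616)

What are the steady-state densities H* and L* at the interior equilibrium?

From dL/dt = 0 with L > 0: 0.00626H* = 0.616, so H* = 98.4.
Substitute into dH/dt = 0: 0.339(1 - 98.4/287) = 0.024L*.
The bracket is 0.657, giving L* = 0.223/0.024 = 9.28.

H* ≈ 98.4, L* ≈ 9.28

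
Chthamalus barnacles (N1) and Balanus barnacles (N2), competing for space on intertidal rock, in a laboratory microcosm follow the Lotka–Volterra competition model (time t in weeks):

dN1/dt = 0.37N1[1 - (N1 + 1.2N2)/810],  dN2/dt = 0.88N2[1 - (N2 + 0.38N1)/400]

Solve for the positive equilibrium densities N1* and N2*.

N1* ≈ 607, N2* ≈ 169

Setting both brackets to zero gives the nullclines N1 + 1.2N2 = 810 and 0.38N1 + N2 = 400.
Substituting N2 = 400 - 0.38N1 into the first: N1(1 - 1.2·0.38) = 810 - 1.2·400.
So N1* = 330/0.544 = 607, and then N2* = 400 - 0.38·607 = 169.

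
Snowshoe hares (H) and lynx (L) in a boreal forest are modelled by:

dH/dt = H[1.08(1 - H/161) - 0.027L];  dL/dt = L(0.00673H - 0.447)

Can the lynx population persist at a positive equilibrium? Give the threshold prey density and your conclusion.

The predator equation gives dL/dt > 0 only when H > 0.447/0.00673 = 66.4.
Without the predator, H → K = 161. Since 161 > 66.4, the predator can invade and persist.

Threshold H = 66.4; K > 66.4, so yes, the predator persists.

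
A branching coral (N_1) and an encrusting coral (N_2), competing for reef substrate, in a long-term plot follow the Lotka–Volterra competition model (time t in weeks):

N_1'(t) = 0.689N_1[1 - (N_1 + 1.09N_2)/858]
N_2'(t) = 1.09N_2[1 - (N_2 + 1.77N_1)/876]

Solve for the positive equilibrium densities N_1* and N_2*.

Setting both brackets to zero gives the nullclines N_1 + 1.09N_2 = 858 and 1.77N_1 + N_2 = 876.
Substituting N_2 = 876 - 1.77N_1 into the first: N_1(1 - 1.09·1.77) = 858 - 1.09·876.
So N_1* = -96.8/-0.929 = 104, and then N_2* = 876 - 1.77·104 = 692.

N_1* ≈ 104, N_2* ≈ 692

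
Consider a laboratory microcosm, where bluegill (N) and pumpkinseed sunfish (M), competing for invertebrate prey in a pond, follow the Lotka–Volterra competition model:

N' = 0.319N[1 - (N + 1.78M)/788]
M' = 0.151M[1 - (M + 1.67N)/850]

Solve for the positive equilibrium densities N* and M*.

Setting both brackets to zero gives the nullclines N + 1.78M = 788 and 1.67N + M = 850.
Substituting M = 850 - 1.67N into the first: N(1 - 1.78·1.67) = 788 - 1.78·850.
So N* = -725/-1.97 = 368, and then M* = 850 - 1.67·368 = 236.

N* ≈ 368, M* ≈ 236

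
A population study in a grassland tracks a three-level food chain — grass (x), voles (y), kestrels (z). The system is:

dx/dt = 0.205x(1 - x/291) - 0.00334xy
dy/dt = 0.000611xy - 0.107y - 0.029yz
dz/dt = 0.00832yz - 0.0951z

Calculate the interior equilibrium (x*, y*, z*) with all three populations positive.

x* ≈ 237, y* ≈ 11.4, z* ≈ 1.3

From dz/dt = 0: 0.00832y* = 0.0951, so y* = 11.4.
From dx/dt = 0: 0.205(1 - x*/291) = 0.00334·11.4, giving x* = 291·(1 - 0.186) = 237.
From dy/dt = 0: 0.000611·237 - 0.107 = 0.029z*, so z* = 0.0377/0.029 = 1.3.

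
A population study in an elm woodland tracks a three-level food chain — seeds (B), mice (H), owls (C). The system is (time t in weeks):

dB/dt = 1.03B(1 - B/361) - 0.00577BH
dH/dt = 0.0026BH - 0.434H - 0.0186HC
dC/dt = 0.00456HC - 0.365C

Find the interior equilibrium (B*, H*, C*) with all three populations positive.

From dC/dt = 0: 0.00456H* = 0.365, so H* = 80.
From dB/dt = 0: 1.03(1 - B*/361) = 0.00577·80, giving B* = 361·(1 - 0.448) = 199.
From dH/dt = 0: 0.0026·199 - 0.434 = 0.0186C*, so C* = 0.0837/0.0186 = 4.5.

B* ≈ 199, H* ≈ 80, C* ≈ 4.5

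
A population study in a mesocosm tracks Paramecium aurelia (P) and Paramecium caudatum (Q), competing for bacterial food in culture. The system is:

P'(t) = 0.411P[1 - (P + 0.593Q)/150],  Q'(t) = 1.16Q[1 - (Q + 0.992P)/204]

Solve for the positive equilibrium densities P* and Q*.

P* ≈ 70.5, Q* ≈ 134

Setting both brackets to zero gives the nullclines P + 0.593Q = 150 and 0.992P + Q = 204.
Substituting Q = 204 - 0.992P into the first: P(1 - 0.593·0.992) = 150 - 0.593·204.
So P* = 29/0.412 = 70.5, and then Q* = 204 - 0.992·70.5 = 134.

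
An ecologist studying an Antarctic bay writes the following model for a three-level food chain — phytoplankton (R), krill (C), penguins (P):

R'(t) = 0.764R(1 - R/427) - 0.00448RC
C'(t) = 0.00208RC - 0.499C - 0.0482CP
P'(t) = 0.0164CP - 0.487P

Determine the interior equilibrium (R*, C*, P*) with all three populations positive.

R* ≈ 353, C* ≈ 29.7, P* ≈ 4.87

From dP/dt = 0: 0.0164C* = 0.487, so C* = 29.7.
From dR/dt = 0: 0.764(1 - R*/427) = 0.00448·29.7, giving R* = 427·(1 - 0.174) = 353.
From dC/dt = 0: 0.00208·353 - 0.499 = 0.0482P*, so P* = 0.235/0.0482 = 4.87.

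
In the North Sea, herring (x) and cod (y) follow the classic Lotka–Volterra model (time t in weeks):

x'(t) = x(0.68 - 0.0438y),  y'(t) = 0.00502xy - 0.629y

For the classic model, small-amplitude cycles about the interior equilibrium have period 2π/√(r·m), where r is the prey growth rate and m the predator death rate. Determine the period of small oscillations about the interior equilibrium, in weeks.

T ≈ 9.61 weeks

Here r = 0.68 and m = 0.629, so r·m = 0.428.
ω = √0.428 = 0.654 per week, hence T = 2π/ω ≈ 9.61 weeks.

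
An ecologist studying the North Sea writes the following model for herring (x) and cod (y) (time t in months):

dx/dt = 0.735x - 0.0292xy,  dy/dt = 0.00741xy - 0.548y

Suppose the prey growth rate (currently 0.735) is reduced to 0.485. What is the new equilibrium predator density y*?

At the interior fixed point, setting dx/dt = 0 with x > 0 fixes y* = (prey growth rate)/(xy coefficient) — independent of the other coefficients.
With the change, y* = 0.485/0.0292 = 16.6; it falls from 25.2.

y* ≈ 16.6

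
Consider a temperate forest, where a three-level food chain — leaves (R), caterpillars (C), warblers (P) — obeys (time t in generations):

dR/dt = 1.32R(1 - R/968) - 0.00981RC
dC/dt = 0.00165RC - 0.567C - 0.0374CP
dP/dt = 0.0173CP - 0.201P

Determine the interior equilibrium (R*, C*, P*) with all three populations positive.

From dP/dt = 0: 0.0173C* = 0.201, so C* = 11.6.
From dR/dt = 0: 1.32(1 - R*/968) = 0.00981·11.6, giving R* = 968·(1 - 0.0863) = 884.
From dC/dt = 0: 0.00165·884 - 0.567 = 0.0374P*, so P* = 0.892/0.0374 = 23.9.

R* ≈ 884, C* ≈ 11.6, P* ≈ 23.9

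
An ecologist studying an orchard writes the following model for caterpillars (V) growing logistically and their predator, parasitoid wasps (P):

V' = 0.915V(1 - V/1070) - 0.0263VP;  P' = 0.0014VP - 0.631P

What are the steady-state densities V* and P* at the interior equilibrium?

V* ≈ 451, P* ≈ 20.1

From dP/dt = 0 with P > 0: 0.0014V* = 0.631, so V* = 451.
Substitute into dV/dt = 0: 0.915(1 - 451/1070) = 0.0263P*.
The bracket is 0.579, giving P* = 0.53/0.0263 = 20.1.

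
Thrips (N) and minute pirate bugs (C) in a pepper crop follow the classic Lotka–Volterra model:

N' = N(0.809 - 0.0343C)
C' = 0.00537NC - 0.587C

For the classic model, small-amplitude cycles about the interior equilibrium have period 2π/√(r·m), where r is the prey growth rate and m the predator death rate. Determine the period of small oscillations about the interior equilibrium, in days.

Here r = 0.809 and m = 0.587, so r·m = 0.475.
ω = √0.475 = 0.689 per day, hence T = 2π/ω ≈ 9.12 days.

T ≈ 9.12 days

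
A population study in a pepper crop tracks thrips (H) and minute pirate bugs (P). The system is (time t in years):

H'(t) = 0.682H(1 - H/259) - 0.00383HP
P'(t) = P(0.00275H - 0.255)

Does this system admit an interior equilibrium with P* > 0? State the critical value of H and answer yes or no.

Threshold H = 92.7; K > 92.7, so yes, the predator persists.

The predator equation gives dP/dt > 0 only when H > 0.255/0.00275 = 92.7.
Without the predator, H → K = 259. Since 259 > 92.7, the predator can invade and persist.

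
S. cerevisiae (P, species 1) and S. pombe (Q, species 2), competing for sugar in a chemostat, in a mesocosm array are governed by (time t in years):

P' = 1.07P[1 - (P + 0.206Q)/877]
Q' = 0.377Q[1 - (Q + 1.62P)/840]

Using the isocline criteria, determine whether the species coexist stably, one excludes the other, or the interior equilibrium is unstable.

Compare the nullcline intercepts: K1/α12 = 877/0.206 = 4260 > K2 = 840; K2/α21 = 840/1.62 = 519 < K1 = 877.
Since the inequalities point opposite ways, species 1 can invade but species 2 cannot.

species 1 excludes species 2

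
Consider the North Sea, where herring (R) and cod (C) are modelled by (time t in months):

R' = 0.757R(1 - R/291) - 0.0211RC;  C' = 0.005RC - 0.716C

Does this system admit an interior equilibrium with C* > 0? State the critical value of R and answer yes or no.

The predator equation gives dC/dt > 0 only when R > 0.716/0.005 = 143.
Without the predator, R → K = 291. Since 291 > 143, the predator can invade and persist.

Threshold R = 143; K > 143, so yes, the predator persists.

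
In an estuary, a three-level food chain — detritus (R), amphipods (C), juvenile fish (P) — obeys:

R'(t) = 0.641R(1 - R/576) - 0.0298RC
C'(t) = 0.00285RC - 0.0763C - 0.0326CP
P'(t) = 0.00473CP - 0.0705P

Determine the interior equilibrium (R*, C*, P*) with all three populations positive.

From dP/dt = 0: 0.00473C* = 0.0705, so C* = 14.9.
From dR/dt = 0: 0.641(1 - R*/576) = 0.0298·14.9, giving R* = 576·(1 - 0.693) = 177.
From dC/dt = 0: 0.00285·177 - 0.0763 = 0.0326P*, so P* = 0.428/0.0326 = 13.1.

R* ≈ 177, C* ≈ 14.9, P* ≈ 13.1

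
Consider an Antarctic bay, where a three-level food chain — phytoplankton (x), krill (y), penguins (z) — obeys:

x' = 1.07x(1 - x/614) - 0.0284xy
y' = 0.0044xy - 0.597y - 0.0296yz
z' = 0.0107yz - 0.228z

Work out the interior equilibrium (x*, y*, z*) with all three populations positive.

x* ≈ 267, y* ≈ 21.3, z* ≈ 19.5

From dz/dt = 0: 0.0107y* = 0.228, so y* = 21.3.
From dx/dt = 0: 1.07(1 - x*/614) = 0.0284·21.3, giving x* = 614·(1 - 0.566) = 267.
From dy/dt = 0: 0.0044·267 - 0.597 = 0.0296z*, so z* = 0.577/0.0296 = 19.5.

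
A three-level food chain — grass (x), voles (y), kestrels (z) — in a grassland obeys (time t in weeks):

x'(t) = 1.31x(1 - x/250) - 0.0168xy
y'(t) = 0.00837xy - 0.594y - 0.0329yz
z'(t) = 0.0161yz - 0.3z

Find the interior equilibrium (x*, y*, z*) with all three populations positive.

x* ≈ 190, y* ≈ 18.6, z* ≈ 30.3

From dz/dt = 0: 0.0161y* = 0.3, so y* = 18.6.
From dx/dt = 0: 1.31(1 - x*/250) = 0.0168·18.6, giving x* = 250·(1 - 0.239) = 190.
From dy/dt = 0: 0.00837·190 - 0.594 = 0.0329z*, so z* = 0.998/0.0329 = 30.3.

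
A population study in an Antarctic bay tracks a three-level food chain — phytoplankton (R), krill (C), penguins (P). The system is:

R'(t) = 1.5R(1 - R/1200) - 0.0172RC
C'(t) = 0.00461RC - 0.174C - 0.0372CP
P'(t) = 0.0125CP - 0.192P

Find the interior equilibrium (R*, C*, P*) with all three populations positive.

From dP/dt = 0: 0.0125C* = 0.192, so C* = 15.4.
From dR/dt = 0: 1.5(1 - R*/1200) = 0.0172·15.4, giving R* = 1200·(1 - 0.176) = 989.
From dC/dt = 0: 0.00461·989 - 0.174 = 0.0372P*, so P* = 4.38/0.0372 = 118.

R* ≈ 989, C* ≈ 15.4, P* ≈ 118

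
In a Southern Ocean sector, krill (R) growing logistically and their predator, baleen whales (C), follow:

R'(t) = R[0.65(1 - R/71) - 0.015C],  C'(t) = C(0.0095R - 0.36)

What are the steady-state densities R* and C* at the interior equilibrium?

From dC/dt = 0 with C > 0: 0.0095R* = 0.36, so R* = 37.9.
Substitute into dR/dt = 0: 0.65(1 - 37.9/71) = 0.015C*.
The bracket is 0.466, giving C* = 0.303/0.015 = 20.2.

R* ≈ 37.9, C* ≈ 20.2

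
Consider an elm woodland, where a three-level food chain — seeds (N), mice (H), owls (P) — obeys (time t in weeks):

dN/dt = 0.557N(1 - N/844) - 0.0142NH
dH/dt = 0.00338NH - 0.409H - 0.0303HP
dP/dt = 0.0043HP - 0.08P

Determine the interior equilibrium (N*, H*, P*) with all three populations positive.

N* ≈ 444, H* ≈ 18.6, P* ≈ 36

From dP/dt = 0: 0.0043H* = 0.08, so H* = 18.6.
From dN/dt = 0: 0.557(1 - N*/844) = 0.0142·18.6, giving N* = 844·(1 - 0.474) = 444.
From dH/dt = 0: 0.00338·444 - 0.409 = 0.0303P*, so P* = 1.09/0.0303 = 36.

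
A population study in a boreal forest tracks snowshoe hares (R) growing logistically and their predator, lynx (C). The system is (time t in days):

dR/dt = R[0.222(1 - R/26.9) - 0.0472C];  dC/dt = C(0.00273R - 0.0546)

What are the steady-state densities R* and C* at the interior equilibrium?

R* ≈ 20, C* ≈ 1.21

From dC/dt = 0 with C > 0: 0.00273R* = 0.0546, so R* = 20.
Substitute into dR/dt = 0: 0.222(1 - 20/26.9) = 0.0472C*.
The bracket is 0.257, giving C* = 0.0569/0.0472 = 1.21.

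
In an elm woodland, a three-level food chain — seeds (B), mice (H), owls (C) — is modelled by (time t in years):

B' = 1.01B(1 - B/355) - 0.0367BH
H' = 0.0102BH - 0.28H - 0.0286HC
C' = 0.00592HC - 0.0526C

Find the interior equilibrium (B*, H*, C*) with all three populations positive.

From dC/dt = 0: 0.00592H* = 0.0526, so H* = 8.89.
From dB/dt = 0: 1.01(1 - B*/355) = 0.0367·8.89, giving B* = 355·(1 - 0.323) = 240.
From dH/dt = 0: 0.0102·240 - 0.28 = 0.0286C*, so C* = 2.17/0.0286 = 75.9.

B* ≈ 240, H* ≈ 8.89, C* ≈ 75.9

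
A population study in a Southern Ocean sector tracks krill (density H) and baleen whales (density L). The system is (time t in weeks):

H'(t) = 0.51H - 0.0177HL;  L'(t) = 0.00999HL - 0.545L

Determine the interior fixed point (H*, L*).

Set dL/dt = 0 with L > 0: 0.00999H - 0.545 = 0, so H* = 0.545/0.00999 = 54.6.
Set dH/dt = 0 with H > 0: 0.51 - 0.0177L = 0, so L* = 0.51/0.0177 = 28.8.

H* ≈ 54.6, L* ≈ 28.8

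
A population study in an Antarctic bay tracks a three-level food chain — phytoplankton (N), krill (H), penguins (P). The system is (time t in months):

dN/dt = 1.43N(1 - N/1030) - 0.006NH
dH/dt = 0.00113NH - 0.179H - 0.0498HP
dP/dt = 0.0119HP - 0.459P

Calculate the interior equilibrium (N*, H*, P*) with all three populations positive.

From dP/dt = 0: 0.0119H* = 0.459, so H* = 38.6.
From dN/dt = 0: 1.43(1 - N*/1030) = 0.006·38.6, giving N* = 1030·(1 - 0.162) = 863.
From dH/dt = 0: 0.00113·863 - 0.179 = 0.0498P*, so P* = 0.797/0.0498 = 16.

N* ≈ 863, H* ≈ 38.6, P* ≈ 16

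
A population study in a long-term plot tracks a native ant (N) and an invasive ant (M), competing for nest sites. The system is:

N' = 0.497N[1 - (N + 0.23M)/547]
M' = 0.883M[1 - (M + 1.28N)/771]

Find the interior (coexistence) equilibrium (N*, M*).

N* ≈ 524, M* ≈ 100

Setting both brackets to zero gives the nullclines N + 0.23M = 547 and 1.28N + M = 771.
Substituting M = 771 - 1.28N into the first: N(1 - 0.23·1.28) = 547 - 0.23·771.
So N* = 370/0.706 = 524, and then M* = 771 - 1.28·524 = 100.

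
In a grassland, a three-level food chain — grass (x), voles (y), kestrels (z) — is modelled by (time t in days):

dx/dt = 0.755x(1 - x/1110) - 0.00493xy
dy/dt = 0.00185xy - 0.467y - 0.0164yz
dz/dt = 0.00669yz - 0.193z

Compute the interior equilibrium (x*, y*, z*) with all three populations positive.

x* ≈ 901, y* ≈ 28.8, z* ≈ 73.2

From dz/dt = 0: 0.00669y* = 0.193, so y* = 28.8.
From dx/dt = 0: 0.755(1 - x*/1110) = 0.00493·28.8, giving x* = 1110·(1 - 0.188) = 901.
From dy/dt = 0: 0.00185·901 - 0.467 = 0.0164z*, so z* = 1.2/0.0164 = 73.2.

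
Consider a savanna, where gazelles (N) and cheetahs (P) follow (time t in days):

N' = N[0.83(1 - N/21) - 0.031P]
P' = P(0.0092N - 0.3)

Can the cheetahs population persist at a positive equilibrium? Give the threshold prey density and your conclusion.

The predator equation gives dP/dt > 0 only when N > 0.3/0.0092 = 32.6.
Without the predator, N → K = 21. Since 21 < 32.6, the predator cannot invade.

Threshold N = 32.6; K < 32.6, so no, the predator goes extinct.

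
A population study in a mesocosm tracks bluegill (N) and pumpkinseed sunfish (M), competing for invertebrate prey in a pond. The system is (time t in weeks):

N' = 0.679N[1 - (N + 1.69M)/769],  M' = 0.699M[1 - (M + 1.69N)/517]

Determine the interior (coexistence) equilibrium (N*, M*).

N* ≈ 56.4, M* ≈ 422

Setting both brackets to zero gives the nullclines N + 1.69M = 769 and 1.69N + M = 517.
Substituting M = 517 - 1.69N into the first: N(1 - 1.69·1.69) = 769 - 1.69·517.
So N* = -105/-1.86 = 56.4, and then M* = 517 - 1.69·56.4 = 422.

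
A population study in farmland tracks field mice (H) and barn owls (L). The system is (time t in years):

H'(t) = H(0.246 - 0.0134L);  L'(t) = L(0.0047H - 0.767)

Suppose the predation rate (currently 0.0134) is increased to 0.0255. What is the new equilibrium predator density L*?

L* ≈ 9.65

At the interior fixed point, setting dH/dt = 0 with H > 0 fixes L* = (prey growth rate)/(HL coefficient) — independent of the other coefficients.
With the change, L* = 0.246/0.0255 = 9.65; it falls from 18.4.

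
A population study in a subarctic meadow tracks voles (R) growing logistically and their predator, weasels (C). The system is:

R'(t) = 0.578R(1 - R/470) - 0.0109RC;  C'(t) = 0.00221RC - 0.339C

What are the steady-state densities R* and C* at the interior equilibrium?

From dC/dt = 0 with C > 0: 0.00221R* = 0.339, so R* = 153.
Substitute into dR/dt = 0: 0.578(1 - 153/470) = 0.0109C*.
The bracket is 0.674, giving C* = 0.389/0.0109 = 35.7.

R* ≈ 153, C* ≈ 35.7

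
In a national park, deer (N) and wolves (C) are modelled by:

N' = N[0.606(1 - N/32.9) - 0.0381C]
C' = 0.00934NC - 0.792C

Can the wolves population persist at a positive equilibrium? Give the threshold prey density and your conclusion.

The predator equation gives dC/dt > 0 only when N > 0.792/0.00934 = 84.8.
Without the predator, N → K = 32.9. Since 32.9 < 84.8, the predator cannot invade.

Threshold N = 84.8; K < 84.8, so no, the predator goes extinct.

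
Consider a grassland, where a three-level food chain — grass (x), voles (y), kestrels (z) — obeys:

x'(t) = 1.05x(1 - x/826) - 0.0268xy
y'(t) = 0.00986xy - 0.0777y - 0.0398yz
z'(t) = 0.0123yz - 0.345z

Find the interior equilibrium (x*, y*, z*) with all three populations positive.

x* ≈ 235, y* ≈ 28, z* ≈ 56.2

From dz/dt = 0: 0.0123y* = 0.345, so y* = 28.
From dx/dt = 0: 1.05(1 - x*/826) = 0.0268·28, giving x* = 826·(1 - 0.716) = 235.
From dy/dt = 0: 0.00986·235 - 0.0777 = 0.0398z*, so z* = 2.24/0.0398 = 56.2.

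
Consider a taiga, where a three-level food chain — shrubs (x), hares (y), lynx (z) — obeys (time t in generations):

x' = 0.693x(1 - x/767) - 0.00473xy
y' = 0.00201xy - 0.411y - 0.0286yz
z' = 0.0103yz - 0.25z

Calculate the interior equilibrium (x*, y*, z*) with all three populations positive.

x* ≈ 640, y* ≈ 24.3, z* ≈ 30.6

From dz/dt = 0: 0.0103y* = 0.25, so y* = 24.3.
From dx/dt = 0: 0.693(1 - x*/767) = 0.00473·24.3, giving x* = 767·(1 - 0.166) = 640.
From dy/dt = 0: 0.00201·640 - 0.411 = 0.0286z*, so z* = 0.875/0.0286 = 30.6.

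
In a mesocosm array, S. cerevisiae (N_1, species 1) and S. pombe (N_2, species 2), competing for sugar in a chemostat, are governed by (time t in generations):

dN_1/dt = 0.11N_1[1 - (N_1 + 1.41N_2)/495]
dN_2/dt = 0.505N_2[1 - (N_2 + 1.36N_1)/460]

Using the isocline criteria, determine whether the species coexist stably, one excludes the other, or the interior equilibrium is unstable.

unstable coexistence (outcome depends on initial conditions)

Compare the nullcline intercepts: K1/α12 = 495/1.41 = 351 < K2 = 460; K2/α21 = 460/1.36 = 338 < K1 = 495.
Since both are reversed, neither can invade when rare; the interior point is a saddle.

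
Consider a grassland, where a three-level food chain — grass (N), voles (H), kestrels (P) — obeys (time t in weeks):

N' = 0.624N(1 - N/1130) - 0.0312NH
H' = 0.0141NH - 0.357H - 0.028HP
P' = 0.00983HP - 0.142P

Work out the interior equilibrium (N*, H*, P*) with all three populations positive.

From dP/dt = 0: 0.00983H* = 0.142, so H* = 14.4.
From dN/dt = 0: 0.624(1 - N*/1130) = 0.0312·14.4, giving N* = 1130·(1 - 0.722) = 314.
From dH/dt = 0: 0.0141·314 - 0.357 = 0.028P*, so P* = 4.07/0.028 = 145.

N* ≈ 314, H* ≈ 14.4, P* ≈ 145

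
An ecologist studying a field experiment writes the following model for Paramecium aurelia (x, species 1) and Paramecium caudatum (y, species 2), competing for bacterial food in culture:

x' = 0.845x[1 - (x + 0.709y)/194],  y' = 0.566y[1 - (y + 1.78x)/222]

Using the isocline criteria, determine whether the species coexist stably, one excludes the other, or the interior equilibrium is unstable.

species 1 excludes species 2

Compare the nullcline intercepts: K1/α12 = 194/0.709 = 274 > K2 = 222; K2/α21 = 222/1.78 = 125 < K1 = 194.
Since the inequalities point opposite ways, species 1 can invade but species 2 cannot.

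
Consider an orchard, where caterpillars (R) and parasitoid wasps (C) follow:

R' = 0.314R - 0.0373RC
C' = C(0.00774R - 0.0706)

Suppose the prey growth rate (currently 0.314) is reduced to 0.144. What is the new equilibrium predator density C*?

At the interior fixed point, setting dR/dt = 0 with R > 0 fixes C* = (prey growth rate)/(RC coefficient) — independent of the other coefficients.
With the change, C* = 0.144/0.0373 = 3.86; it falls from 8.42.

C* ≈ 3.86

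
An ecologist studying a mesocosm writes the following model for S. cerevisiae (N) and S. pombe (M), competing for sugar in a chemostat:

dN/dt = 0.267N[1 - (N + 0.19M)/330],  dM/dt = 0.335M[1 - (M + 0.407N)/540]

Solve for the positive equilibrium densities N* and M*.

N* ≈ 246, M* ≈ 440

Setting both brackets to zero gives the nullclines N + 0.19M = 330 and 0.407N + M = 540.
Substituting M = 540 - 0.407N into the first: N(1 - 0.19·0.407) = 330 - 0.19·540.
So N* = 227/0.923 = 246, and then M* = 540 - 0.407·246 = 440.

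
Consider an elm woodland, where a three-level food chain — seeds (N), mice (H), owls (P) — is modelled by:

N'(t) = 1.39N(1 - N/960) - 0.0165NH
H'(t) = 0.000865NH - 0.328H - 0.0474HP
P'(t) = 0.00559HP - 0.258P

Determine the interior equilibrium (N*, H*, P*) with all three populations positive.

From dP/dt = 0: 0.00559H* = 0.258, so H* = 46.2.
From dN/dt = 0: 1.39(1 - N*/960) = 0.0165·46.2, giving N* = 960·(1 - 0.548) = 434.
From dH/dt = 0: 0.000865·434 - 0.328 = 0.0474P*, so P* = 0.0474/0.0474 = 1.

N* ≈ 434, H* ≈ 46.2, P* ≈ 1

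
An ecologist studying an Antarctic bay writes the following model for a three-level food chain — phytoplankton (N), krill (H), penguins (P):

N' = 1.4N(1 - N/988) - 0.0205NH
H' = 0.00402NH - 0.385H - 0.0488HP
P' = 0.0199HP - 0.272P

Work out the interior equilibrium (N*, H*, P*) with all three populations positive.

N* ≈ 790, H* ≈ 13.7, P* ≈ 57.2

From dP/dt = 0: 0.0199H* = 0.272, so H* = 13.7.
From dN/dt = 0: 1.4(1 - N*/988) = 0.0205·13.7, giving N* = 988·(1 - 0.2) = 790.
From dH/dt = 0: 0.00402·790 - 0.385 = 0.0488P*, so P* = 2.79/0.0488 = 57.2.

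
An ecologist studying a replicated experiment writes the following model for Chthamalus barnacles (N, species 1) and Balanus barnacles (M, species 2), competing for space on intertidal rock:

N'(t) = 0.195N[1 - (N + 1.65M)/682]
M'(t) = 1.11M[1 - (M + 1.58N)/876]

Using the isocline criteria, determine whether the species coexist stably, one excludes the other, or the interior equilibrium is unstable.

unstable coexistence (outcome depends on initial conditions)

Compare the nullcline intercepts: K1/α12 = 682/1.65 = 413 < K2 = 876; K2/α21 = 876/1.58 = 554 < K1 = 682.
Since both are reversed, neither can invade when rare; the interior point is a saddle.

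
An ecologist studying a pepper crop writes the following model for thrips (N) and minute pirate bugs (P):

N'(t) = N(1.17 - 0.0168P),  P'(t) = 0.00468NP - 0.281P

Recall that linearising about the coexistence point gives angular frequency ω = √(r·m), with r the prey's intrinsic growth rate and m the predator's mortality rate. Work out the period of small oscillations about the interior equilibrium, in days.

T ≈ 11 days

Here r = 1.17 and m = 0.281, so r·m = 0.329.
ω = √0.329 = 0.573 per day, hence T = 2π/ω ≈ 11 days.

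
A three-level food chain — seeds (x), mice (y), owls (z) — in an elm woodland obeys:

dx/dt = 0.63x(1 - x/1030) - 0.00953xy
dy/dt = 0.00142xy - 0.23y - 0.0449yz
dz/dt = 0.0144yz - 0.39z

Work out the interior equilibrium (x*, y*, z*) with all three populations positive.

From dz/dt = 0: 0.0144y* = 0.39, so y* = 27.1.
From dx/dt = 0: 0.63(1 - x*/1030) = 0.00953·27.1, giving x* = 1030·(1 - 0.41) = 608.
From dy/dt = 0: 0.00142·608 - 0.23 = 0.0449z*, so z* = 0.633/0.0449 = 14.1.

x* ≈ 608, y* ≈ 27.1, z* ≈ 14.1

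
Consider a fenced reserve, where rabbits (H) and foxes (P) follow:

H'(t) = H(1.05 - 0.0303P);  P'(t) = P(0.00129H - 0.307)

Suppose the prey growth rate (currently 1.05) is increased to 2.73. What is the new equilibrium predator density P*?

At the interior fixed point, setting dH/dt = 0 with H > 0 fixes P* = (prey growth rate)/(HP coefficient) — independent of the other coefficients.
With the change, P* = 2.73/0.0303 = 90.1; it rises from 34.7.

P* ≈ 90.1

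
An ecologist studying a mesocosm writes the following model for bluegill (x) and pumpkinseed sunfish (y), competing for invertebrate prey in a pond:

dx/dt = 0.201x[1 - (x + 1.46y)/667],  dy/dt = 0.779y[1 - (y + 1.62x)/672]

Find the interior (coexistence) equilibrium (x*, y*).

Setting both brackets to zero gives the nullclines x + 1.46y = 667 and 1.62x + y = 672.
Substituting y = 672 - 1.62x into the first: x(1 - 1.46·1.62) = 667 - 1.46·672.
So x* = -314/-1.37 = 230, and then y* = 672 - 1.62·230 = 299.

x* ≈ 230, y* ≈ 299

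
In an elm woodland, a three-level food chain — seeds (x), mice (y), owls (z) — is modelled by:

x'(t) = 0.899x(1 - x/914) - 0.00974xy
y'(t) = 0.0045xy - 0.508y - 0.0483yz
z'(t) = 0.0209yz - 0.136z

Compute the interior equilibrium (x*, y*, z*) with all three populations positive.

From dz/dt = 0: 0.0209y* = 0.136, so y* = 6.51.
From dx/dt = 0: 0.899(1 - x*/914) = 0.00974·6.51, giving x* = 914·(1 - 0.0705) = 850.
From dy/dt = 0: 0.0045·850 - 0.508 = 0.0483z*, so z* = 3.32/0.0483 = 68.6.

x* ≈ 850, y* ≈ 6.51, z* ≈ 68.6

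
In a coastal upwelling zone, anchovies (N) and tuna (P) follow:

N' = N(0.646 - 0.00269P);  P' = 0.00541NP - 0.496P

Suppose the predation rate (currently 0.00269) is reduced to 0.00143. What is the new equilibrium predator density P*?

At the interior fixed point, setting dN/dt = 0 with N > 0 fixes P* = (prey growth rate)/(NP coefficient) — independent of the other coefficients.
With the change, P* = 0.646/0.00143 = 452; it rises from 240.

P* ≈ 452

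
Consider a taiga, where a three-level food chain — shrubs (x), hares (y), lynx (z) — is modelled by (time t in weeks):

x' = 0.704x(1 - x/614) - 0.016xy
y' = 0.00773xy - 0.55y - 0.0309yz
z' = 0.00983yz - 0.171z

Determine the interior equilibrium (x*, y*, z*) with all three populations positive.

x* ≈ 371, y* ≈ 17.4, z* ≈ 75.1

From dz/dt = 0: 0.00983y* = 0.171, so y* = 17.4.
From dx/dt = 0: 0.704(1 - x*/614) = 0.016·17.4, giving x* = 614·(1 - 0.395) = 371.
From dy/dt = 0: 0.00773·371 - 0.55 = 0.0309z*, so z* = 2.32/0.0309 = 75.1.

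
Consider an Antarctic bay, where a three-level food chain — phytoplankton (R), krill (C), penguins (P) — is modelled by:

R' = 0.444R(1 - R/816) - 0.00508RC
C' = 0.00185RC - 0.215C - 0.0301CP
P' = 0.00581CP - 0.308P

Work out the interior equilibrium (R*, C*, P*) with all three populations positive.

R* ≈ 321, C* ≈ 53, P* ≈ 12.6

From dP/dt = 0: 0.00581C* = 0.308, so C* = 53.
From dR/dt = 0: 0.444(1 - R*/816) = 0.00508·53, giving R* = 816·(1 - 0.607) = 321.
From dC/dt = 0: 0.00185·321 - 0.215 = 0.0301P*, so P* = 0.379/0.0301 = 12.6.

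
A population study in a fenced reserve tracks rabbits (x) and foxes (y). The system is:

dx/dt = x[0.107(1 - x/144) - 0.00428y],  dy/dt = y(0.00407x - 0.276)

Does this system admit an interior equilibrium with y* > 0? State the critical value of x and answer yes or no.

Threshold x = 67.8; K > 67.8, so yes, the predator persists.

The predator equation gives dy/dt > 0 only when x > 0.276/0.00407 = 67.8.
Without the predator, x → K = 144. Since 144 > 67.8, the predator can invade and persist.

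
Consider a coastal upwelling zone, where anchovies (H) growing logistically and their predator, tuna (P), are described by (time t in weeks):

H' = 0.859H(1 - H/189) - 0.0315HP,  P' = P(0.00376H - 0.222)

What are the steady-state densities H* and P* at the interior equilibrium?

H* ≈ 59, P* ≈ 18.8

From dP/dt = 0 with P > 0: 0.00376H* = 0.222, so H* = 59.
Substitute into dH/dt = 0: 0.859(1 - 59/189) = 0.0315P*.
The bracket is 0.688, giving P* = 0.591/0.0315 = 18.8.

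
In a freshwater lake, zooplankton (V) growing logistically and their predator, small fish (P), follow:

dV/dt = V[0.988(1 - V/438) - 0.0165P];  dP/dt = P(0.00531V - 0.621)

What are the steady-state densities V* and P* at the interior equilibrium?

From dP/dt = 0 with P > 0: 0.00531V* = 0.621, so V* = 117.
Substitute into dV/dt = 0: 0.988(1 - 117/438) = 0.0165P*.
The bracket is 0.733, giving P* = 0.724/0.0165 = 43.9.

V* ≈ 117, P* ≈ 43.9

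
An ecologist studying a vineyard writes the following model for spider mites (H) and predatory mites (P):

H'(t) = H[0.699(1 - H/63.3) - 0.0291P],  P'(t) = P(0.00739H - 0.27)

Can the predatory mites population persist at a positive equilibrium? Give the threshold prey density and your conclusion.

Threshold H = 36.5; K > 36.5, so yes, the predator persists.

The predator equation gives dP/dt > 0 only when H > 0.27/0.00739 = 36.5.
Without the predator, H → K = 63.3. Since 63.3 > 36.5, the predator can invade and persist.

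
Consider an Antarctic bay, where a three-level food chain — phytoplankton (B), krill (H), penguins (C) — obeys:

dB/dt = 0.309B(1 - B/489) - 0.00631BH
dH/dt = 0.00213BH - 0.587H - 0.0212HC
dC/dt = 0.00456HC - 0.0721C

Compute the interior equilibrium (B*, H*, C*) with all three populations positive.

B* ≈ 331, H* ≈ 15.8, C* ≈ 5.58

From dC/dt = 0: 0.00456H* = 0.0721, so H* = 15.8.
From dB/dt = 0: 0.309(1 - B*/489) = 0.00631·15.8, giving B* = 489·(1 - 0.323) = 331.
From dH/dt = 0: 0.00213·331 - 0.587 = 0.0212C*, so C* = 0.118/0.0212 = 5.58.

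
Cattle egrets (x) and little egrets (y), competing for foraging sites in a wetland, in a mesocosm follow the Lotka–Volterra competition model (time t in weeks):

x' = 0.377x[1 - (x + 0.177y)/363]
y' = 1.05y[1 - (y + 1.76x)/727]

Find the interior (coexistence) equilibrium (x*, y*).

Setting both brackets to zero gives the nullclines x + 0.177y = 363 and 1.76x + y = 727.
Substituting y = 727 - 1.76x into the first: x(1 - 0.177·1.76) = 363 - 0.177·727.
So x* = 234/0.688 = 340, and then y* = 727 - 1.76·340 = 128.

x* ≈ 340, y* ≈ 128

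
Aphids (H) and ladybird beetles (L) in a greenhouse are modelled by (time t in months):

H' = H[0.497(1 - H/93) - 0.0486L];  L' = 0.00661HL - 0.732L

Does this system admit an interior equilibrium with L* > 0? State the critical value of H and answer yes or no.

The predator equation gives dL/dt > 0 only when H > 0.732/0.00661 = 111.
Without the predator, H → K = 93. Since 93 < 111, the predator cannot invade.

Threshold H = 111; K < 111, so no, the predator goes extinct.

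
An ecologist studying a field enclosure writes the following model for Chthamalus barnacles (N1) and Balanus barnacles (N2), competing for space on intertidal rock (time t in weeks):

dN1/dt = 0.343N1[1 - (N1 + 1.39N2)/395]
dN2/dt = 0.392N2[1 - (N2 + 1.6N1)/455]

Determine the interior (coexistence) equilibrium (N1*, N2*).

N1* ≈ 194, N2* ≈ 145

Setting both brackets to zero gives the nullclines N1 + 1.39N2 = 395 and 1.6N1 + N2 = 455.
Substituting N2 = 455 - 1.6N1 into the first: N1(1 - 1.39·1.6) = 395 - 1.39·455.
So N1* = -237/-1.22 = 194, and then N2* = 455 - 1.6·194 = 145.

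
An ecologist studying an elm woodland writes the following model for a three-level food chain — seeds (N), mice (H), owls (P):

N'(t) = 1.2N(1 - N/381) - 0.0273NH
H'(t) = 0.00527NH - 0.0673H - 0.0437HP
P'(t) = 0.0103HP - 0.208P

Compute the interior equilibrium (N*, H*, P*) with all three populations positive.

From dP/dt = 0: 0.0103H* = 0.208, so H* = 20.2.
From dN/dt = 0: 1.2(1 - N*/381) = 0.0273·20.2, giving N* = 381·(1 - 0.459) = 206.
From dH/dt = 0: 0.00527·206 - 0.0673 = 0.0437P*, so P* = 1.02/0.0437 = 23.3.

N* ≈ 206, H* ≈ 20.2, P* ≈ 23.3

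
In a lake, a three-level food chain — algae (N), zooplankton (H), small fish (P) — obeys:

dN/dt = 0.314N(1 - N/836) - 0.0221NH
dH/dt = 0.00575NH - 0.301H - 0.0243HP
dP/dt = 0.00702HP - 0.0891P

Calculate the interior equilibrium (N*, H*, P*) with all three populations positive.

From dP/dt = 0: 0.00702H* = 0.0891, so H* = 12.7.
From dN/dt = 0: 0.314(1 - N*/836) = 0.0221·12.7, giving N* = 836·(1 - 0.893) = 89.2.
From dH/dt = 0: 0.00575·89.2 - 0.301 = 0.0243P*, so P* = 0.212/0.0243 = 8.72.

N* ≈ 89.2, H* ≈ 12.7, P* ≈ 8.72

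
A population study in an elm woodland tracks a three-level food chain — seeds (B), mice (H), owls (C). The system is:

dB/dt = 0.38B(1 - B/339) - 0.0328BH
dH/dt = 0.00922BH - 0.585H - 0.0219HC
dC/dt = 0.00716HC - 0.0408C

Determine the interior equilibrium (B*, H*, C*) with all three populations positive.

B* ≈ 172, H* ≈ 5.7, C* ≈ 45.8

From dC/dt = 0: 0.00716H* = 0.0408, so H* = 5.7.
From dB/dt = 0: 0.38(1 - B*/339) = 0.0328·5.7, giving B* = 339·(1 - 0.492) = 172.
From dH/dt = 0: 0.00922·172 - 0.585 = 0.0219C*, so C* = 1/0.0219 = 45.8.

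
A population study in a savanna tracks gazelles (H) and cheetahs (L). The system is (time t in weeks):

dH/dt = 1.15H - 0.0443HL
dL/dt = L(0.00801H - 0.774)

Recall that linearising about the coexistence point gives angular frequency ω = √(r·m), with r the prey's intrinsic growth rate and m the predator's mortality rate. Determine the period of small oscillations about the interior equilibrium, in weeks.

T ≈ 6.66 weeks

Here r = 1.15 and m = 0.774, so r·m = 0.89.
ω = √0.89 = 0.943 per week, hence T = 2π/ω ≈ 6.66 weeks.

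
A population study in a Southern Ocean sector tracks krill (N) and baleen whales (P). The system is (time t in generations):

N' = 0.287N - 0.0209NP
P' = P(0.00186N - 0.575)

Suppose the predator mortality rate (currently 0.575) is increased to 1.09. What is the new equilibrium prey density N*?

At the interior fixed point, setting dP/dt = 0 with P > 0 fixes N* = (predator death rate)/(NP coefficient) — independent of the other coefficients.
With the change, N* = 1.09/0.00186 = 586; it rises from 309.

N* ≈ 586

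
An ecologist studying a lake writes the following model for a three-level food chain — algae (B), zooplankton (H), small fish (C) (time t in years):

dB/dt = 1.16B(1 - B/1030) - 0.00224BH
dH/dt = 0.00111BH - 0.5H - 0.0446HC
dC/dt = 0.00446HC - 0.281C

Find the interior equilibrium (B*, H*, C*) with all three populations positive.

B* ≈ 905, H* ≈ 63, C* ≈ 11.3

From dC/dt = 0: 0.00446H* = 0.281, so H* = 63.
From dB/dt = 0: 1.16(1 - B*/1030) = 0.00224·63, giving B* = 1030·(1 - 0.122) = 905.
From dH/dt = 0: 0.00111·905 - 0.5 = 0.0446C*, so C* = 0.504/0.0446 = 11.3.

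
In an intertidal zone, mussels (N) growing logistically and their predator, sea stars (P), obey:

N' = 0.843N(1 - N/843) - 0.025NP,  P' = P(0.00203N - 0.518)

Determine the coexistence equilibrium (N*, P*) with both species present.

From dP/dt = 0 with P > 0: 0.00203N* = 0.518, so N* = 255.
Substitute into dN/dt = 0: 0.843(1 - 255/843) = 0.025P*.
The bracket is 0.697, giving P* = 0.588/0.025 = 23.5.

N* ≈ 255, P* ≈ 23.5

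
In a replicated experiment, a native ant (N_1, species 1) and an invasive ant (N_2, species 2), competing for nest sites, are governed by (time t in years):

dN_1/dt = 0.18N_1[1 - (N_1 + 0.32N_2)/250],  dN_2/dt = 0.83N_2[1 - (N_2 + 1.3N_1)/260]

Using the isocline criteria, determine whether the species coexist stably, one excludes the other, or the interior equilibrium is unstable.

species 1 excludes species 2

Compare the nullcline intercepts: K1/α12 = 250/0.32 = 781 > K2 = 260; K2/α21 = 260/1.3 = 200 < K1 = 250.
Since the inequalities point opposite ways, species 1 can invade but species 2 cannot.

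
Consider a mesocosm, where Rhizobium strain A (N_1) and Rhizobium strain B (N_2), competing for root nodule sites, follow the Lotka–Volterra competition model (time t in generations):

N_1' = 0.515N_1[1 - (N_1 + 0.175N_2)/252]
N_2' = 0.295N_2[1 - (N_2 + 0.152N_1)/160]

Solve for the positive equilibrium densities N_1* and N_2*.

N_1* ≈ 230, N_2* ≈ 125

Setting both brackets to zero gives the nullclines N_1 + 0.175N_2 = 252 and 0.152N_1 + N_2 = 160.
Substituting N_2 = 160 - 0.152N_1 into the first: N_1(1 - 0.175·0.152) = 252 - 0.175·160.
So N_1* = 224/0.973 = 230, and then N_2* = 160 - 0.152·230 = 125.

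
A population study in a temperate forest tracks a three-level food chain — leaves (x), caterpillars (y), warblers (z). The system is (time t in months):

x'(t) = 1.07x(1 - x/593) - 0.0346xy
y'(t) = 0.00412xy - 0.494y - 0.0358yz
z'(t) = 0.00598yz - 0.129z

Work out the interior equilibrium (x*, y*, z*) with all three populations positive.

x* ≈ 179, y* ≈ 21.6, z* ≈ 6.84

From dz/dt = 0: 0.00598y* = 0.129, so y* = 21.6.
From dx/dt = 0: 1.07(1 - x*/593) = 0.0346·21.6, giving x* = 593·(1 - 0.698) = 179.
From dy/dt = 0: 0.00412·179 - 0.494 = 0.0358z*, so z* = 0.245/0.0358 = 6.84.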